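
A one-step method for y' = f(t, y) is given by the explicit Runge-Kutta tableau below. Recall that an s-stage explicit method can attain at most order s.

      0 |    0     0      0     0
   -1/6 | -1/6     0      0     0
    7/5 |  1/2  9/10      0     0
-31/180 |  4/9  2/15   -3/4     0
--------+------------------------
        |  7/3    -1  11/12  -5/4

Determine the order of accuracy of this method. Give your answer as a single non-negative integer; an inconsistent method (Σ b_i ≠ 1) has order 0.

b = (7/3, -1, 11/12, -5/4)
c = (0, -1/6, 7/5, -31/180)
Ac = (0, 0, -3/20, -193/180)
Σ b_i: 7/3·1 + (-1)·1 + 11/12·1 + (-5/4)·1 = 1 ✓
b·c: (-1)·(-1/6) + 11/12·7/5 + (-5/4)·(-31/180) = 1199/720 ≠ 1/2 ⇒ order 1.

1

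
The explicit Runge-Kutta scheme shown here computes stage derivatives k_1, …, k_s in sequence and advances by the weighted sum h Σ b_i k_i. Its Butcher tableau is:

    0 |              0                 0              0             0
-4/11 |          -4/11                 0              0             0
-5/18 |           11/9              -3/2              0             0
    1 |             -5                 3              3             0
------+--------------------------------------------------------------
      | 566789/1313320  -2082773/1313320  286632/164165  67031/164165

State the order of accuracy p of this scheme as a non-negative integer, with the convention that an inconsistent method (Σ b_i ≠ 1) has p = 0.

3

b = (566789/1313320, -2082773/1313320, 286632/164165, 67031/164165)
c = (0, -4/11, -5/18, 1)
Ac = (0, 0, 6/11, -127/66)
Σ b_i: 566789/1313320·1 + (-2082773/1313320)·1 + 286632/164165·1 + 67031/164165·1 = 1 ✓
b·c: (-2082773/1313320)·(-4/11) + 286632/164165·(-5/18) + 67031/164165·1 = 1/2 ✓
b·c²: (-2082773/1313320)·16/121 + 286632/164165·25/324 + 67031/164165·1 = 1/3 ✓
b·Ac: 286632/164165·6/11 + 67031/164165·(-127/66) = 1/6 ✓
b·c³: (-2082773/1313320)·(-64/1331) + 286632/164165·(-125/5832) + 67031/164165·1 = 4360318/9751401 ≠ 1/4 ⇒ order 3.
b·(c∘Ac): 286632/164165·(-5/33) + 67031/164165·(-127/66) = -11379257/10834890 ≠ 1/8
b·Ac²: 286632/164165·(-24/121) + 67031/164165·8209/13068 = -3503503/39005604 ≠ 1/12
b·A²c: 67031/164165·18/11 = 1206558/1805815 ≠ 1/24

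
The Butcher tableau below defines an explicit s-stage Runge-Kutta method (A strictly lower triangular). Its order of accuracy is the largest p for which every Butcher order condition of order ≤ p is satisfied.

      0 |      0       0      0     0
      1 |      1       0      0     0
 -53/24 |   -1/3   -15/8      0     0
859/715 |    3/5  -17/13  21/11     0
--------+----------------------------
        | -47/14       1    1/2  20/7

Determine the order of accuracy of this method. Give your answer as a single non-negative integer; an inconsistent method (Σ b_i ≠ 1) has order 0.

b = (-47/14, 1, 1/2, 20/7)
c = (0, 1, -53/24, 859/715)
Ac = (0, 0, -15/8, -6319/1144)
Σ b_i: (-47/14)·1 + 1·1 + 1/2·1 + 20/7·1 = 1 ✓
b·c: 1·1 + 1/2·(-53/24) + 20/7·859/715 = 159923/48048 ≠ 1/2 ⇒ order 1.

1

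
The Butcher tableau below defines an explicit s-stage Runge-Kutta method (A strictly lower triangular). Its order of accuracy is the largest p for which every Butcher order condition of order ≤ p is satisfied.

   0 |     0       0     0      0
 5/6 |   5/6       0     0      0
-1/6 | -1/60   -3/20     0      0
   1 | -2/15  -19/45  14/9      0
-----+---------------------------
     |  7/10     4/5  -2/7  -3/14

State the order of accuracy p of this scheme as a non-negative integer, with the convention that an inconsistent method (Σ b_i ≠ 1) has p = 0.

4

b = (7/10, 4/5, -2/7, -3/14)
c = (0, 5/6, -1/6, 1)
Ac = (0, 0, -1/8, -11/18)
Σ b_i: 7/10·1 + 4/5·1 + (-2/7)·1 + (-3/14)·1 = 1 ✓
b·c: 4/5·5/6 + (-2/7)·(-1/6) + (-3/14)·1 = 1/2 ✓
b·c²: 4/5·25/36 + (-2/7)·1/36 + (-3/14)·1 = 1/3 ✓
b·Ac: (-2/7)·(-1/8) + (-3/14)·(-11/18) = 1/6 ✓
b·c³: 4/5·125/216 + (-2/7)·(-1/216) + (-3/14)·1 = 1/4 ✓
b·(c∘Ac): (-2/7)·1/48 + (-3/14)·(-11/18) = 1/8 ✓
b·Ac²: (-2/7)·(-5/48) + (-3/14)·(-1/4) = 1/12 ✓
b·A²c: (-3/14)·(-7/36) = 1/24 ✓; 4 stages ⇒ order 4.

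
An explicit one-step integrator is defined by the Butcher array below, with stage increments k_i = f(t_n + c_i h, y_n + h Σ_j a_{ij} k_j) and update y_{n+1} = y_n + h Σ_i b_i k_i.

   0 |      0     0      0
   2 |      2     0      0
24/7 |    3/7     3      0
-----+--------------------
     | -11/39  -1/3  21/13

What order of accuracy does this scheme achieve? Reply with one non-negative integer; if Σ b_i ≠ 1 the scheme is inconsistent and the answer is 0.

1

b = (-11/39, -1/3, 21/13)
c = (0, 2, 24/7)
Ac = (0, 0, 6)
Σ b_i: (-11/39)·1 + (-1/3)·1 + 21/13·1 = 1 ✓
b·c: (-1/3)·2 + 21/13·24/7 = 190/39 ≠ 1/2 ⇒ order 1.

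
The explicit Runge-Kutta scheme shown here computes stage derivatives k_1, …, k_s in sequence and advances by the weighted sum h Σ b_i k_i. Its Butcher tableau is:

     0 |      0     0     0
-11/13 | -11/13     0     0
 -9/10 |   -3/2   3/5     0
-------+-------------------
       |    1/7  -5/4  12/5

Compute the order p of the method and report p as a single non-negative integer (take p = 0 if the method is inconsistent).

b = (1/7, -5/4, 12/5)
c = (0, -11/13, -9/10)
Ac = (0, 0, -33/65)
Σ b_i: 1/7·1 + (-5/4)·1 + 12/5·1 = 181/140 ≠ 1 ⇒ order 0.

0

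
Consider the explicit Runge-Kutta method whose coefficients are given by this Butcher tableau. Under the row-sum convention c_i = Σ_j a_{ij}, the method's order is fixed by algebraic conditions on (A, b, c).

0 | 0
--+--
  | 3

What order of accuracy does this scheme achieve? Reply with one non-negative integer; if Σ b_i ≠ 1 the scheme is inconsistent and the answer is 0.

b = (3)
c = (0)
Σ b_i: 3·1 = 3 ≠ 1 ⇒ order 0.

0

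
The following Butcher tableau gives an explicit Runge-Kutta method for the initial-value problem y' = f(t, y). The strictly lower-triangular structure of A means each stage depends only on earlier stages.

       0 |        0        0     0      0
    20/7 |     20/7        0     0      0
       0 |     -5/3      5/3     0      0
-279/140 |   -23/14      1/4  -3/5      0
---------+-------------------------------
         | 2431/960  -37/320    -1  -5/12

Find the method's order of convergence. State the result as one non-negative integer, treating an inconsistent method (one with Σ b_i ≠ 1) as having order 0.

2

b = (2431/960, -37/320, -1, -5/12)
c = (0, 20/7, 0, -279/140)
Ac = (0, 0, 100/21, 5/7)
Σ b_i: 2431/960·1 + (-37/320)·1 + (-1)·1 + (-5/12)·1 = 1 ✓
b·c: (-37/320)·20/7 + (-5/12)·(-279/140) = 1/2 ✓
b·c²: (-37/320)·400/49 + (-5/12)·77841/19600 = -5821/2240 ≠ 1/3 ⇒ order 2.
b·Ac: (-1)·100/21 + (-5/12)·5/7 = -425/84 ≠ 1/6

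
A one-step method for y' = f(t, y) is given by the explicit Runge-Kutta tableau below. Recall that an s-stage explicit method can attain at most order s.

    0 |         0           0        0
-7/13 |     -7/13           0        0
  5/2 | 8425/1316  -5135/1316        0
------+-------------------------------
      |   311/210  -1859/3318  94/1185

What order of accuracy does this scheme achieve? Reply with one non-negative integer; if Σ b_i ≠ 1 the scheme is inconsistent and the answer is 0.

3

b = (311/210, -1859/3318, 94/1185)
c = (0, -7/13, 5/2)
Ac = (0, 0, 395/188)
Σ b_i: 311/210·1 + (-1859/3318)·1 + 94/1185·1 = 1 ✓
b·c: (-1859/3318)·(-7/13) + 94/1185·5/2 = 1/2 ✓
b·c²: (-1859/3318)·49/169 + 94/1185·25/4 = 1/3 ✓
b·Ac: 94/1185·395/188 = 1/6 ✓; 3 stages ⇒ order 3.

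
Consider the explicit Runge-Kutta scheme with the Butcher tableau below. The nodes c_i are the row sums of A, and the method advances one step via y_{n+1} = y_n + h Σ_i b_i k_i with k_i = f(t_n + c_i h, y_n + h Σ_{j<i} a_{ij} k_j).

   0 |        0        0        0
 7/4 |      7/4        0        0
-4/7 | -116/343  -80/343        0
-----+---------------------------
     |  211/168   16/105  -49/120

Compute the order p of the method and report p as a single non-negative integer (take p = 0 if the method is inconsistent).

3

b = (211/168, 16/105, -49/120)
c = (0, 7/4, -4/7)
Ac = (0, 0, -20/49)
Σ b_i: 211/168·1 + 16/105·1 + (-49/120)·1 = 1 ✓
b·c: 16/105·7/4 + (-49/120)·(-4/7) = 1/2 ✓
b·c²: 16/105·49/16 + (-49/120)·16/49 = 1/3 ✓
b·Ac: (-49/120)·(-20/49) = 1/6 ✓; 3 stages ⇒ order 3.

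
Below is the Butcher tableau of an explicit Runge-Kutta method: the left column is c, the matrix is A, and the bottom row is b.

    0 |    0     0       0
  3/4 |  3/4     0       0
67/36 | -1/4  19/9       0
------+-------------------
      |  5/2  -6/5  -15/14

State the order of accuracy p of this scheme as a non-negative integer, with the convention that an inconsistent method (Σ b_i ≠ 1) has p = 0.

b = (5/2, -6/5, -15/14)
c = (0, 3/4, 67/36)
Ac = (0, 0, 19/12)
Σ b_i: 5/2·1 + (-6/5)·1 + (-15/14)·1 = 8/35 ≠ 1 ⇒ order 0.

0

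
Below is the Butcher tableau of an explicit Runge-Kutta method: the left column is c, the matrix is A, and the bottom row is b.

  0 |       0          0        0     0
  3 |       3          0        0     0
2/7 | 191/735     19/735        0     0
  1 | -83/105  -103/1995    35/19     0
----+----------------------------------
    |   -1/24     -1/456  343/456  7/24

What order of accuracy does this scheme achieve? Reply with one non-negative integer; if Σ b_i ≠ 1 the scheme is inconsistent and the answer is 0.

4

b = (-1/24, -1/456, 343/456, 7/24)
c = (0, 3, 2/7, 1)
Ac = (0, 0, 19/245, 13/35)
Σ b_i: (-1/24)·1 + (-1/456)·1 + 343/456·1 + 7/24·1 = 1 ✓
b·c: (-1/456)·3 + 343/456·2/7 + 7/24·1 = 1/2 ✓
b·c²: (-1/456)·9 + 343/456·4/49 + 7/24·1 = 1/3 ✓
b·Ac: 343/456·19/245 + 7/24·13/35 = 1/6 ✓
b·c³: (-1/456)·27 + 343/456·8/343 + 7/24·1 = 1/4 ✓
b·(c∘Ac): 343/456·38/1715 + 7/24·13/35 = 1/8 ✓
b·Ac²: 343/456·57/245 + 7/24·(-11/35) = 1/12 ✓
b·A²c: 7/24·1/7 = 1/24 ✓; 4 stages ⇒ order 4.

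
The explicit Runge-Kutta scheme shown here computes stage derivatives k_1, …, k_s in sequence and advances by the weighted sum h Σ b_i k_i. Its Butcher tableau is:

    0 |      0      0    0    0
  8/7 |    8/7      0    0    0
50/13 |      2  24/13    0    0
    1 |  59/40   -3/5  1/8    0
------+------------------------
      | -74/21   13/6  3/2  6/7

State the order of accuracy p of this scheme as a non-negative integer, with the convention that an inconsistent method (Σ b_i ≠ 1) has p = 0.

1

b = (-74/21, 13/6, 3/2, 6/7)
c = (0, 8/7, 50/13, 1)
Ac = (0, 0, 192/91, -373/1820)
Σ b_i: (-74/21)·1 + 13/6·1 + 3/2·1 + 6/7·1 = 1 ✓
b·c: 13/6·8/7 + 3/2·50/13 + 6/7·1 = 355/39 ≠ 1/2 ⇒ order 1.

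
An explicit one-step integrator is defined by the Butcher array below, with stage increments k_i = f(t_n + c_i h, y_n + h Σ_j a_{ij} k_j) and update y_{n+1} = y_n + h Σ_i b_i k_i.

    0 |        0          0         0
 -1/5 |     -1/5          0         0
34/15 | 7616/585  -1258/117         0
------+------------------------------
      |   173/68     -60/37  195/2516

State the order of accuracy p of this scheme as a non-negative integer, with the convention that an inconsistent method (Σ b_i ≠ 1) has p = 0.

3

b = (173/68, -60/37, 195/2516)
c = (0, -1/5, 34/15)
Ac = (0, 0, 1258/585)
Σ b_i: 173/68·1 + (-60/37)·1 + 195/2516·1 = 1 ✓
b·c: (-60/37)·(-1/5) + 195/2516·34/15 = 1/2 ✓
b·c²: (-60/37)·1/25 + 195/2516·1156/225 = 1/3 ✓
b·Ac: 195/2516·1258/585 = 1/6 ✓; 3 stages ⇒ order 3.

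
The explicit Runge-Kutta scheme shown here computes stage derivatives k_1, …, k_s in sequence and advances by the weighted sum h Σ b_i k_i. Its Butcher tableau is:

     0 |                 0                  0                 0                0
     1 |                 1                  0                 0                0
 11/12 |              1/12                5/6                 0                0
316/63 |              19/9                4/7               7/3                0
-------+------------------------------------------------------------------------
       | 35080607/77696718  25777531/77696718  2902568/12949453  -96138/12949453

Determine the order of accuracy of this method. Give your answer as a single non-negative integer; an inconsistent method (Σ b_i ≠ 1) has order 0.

3

b = (35080607/77696718, 25777531/77696718, 2902568/12949453, -96138/12949453)
c = (0, 1, 11/12, 316/63)
Ac = (0, 0, 5/6, 683/252)
Σ b_i: 35080607/77696718·1 + 25777531/77696718·1 + 2902568/12949453·1 + (-96138/12949453)·1 = 1 ✓
b·c: 25777531/77696718·1 + 2902568/12949453·11/12 + (-96138/12949453)·316/63 = 1/2 ✓
b·c²: 25777531/77696718·1 + 2902568/12949453·121/144 + (-96138/12949453)·99856/3969 = 1/3 ✓
b·Ac: 2902568/12949453·5/6 + (-96138/12949453)·683/252 = 1/6 ✓
b·c³: 25777531/77696718·1 + 2902568/12949453·1331/1728 + (-96138/12949453)·31554496/250047 = -2309274347/5339883528 ≠ 1/4 ⇒ order 3.
b·(c∘Ac): 2902568/12949453·55/72 + (-96138/12949453)·53957/3969 = 910281/12949453 ≠ 1/8
b·Ac²: 2902568/12949453·5/6 + (-96138/12949453)·7657/3024 = 1582093/9417784 ≠ 1/12
b·A²c: (-96138/12949453)·35/18 = -186935/12949453 ≠ 1/24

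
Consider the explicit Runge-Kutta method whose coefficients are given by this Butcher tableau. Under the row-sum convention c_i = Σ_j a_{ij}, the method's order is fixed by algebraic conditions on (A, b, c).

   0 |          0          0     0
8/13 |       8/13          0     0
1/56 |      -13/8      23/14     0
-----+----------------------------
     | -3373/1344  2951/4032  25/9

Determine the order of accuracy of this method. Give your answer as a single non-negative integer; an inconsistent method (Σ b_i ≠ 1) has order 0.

2

b = (-3373/1344, 2951/4032, 25/9)
c = (0, 8/13, 1/56)
Ac = (0, 0, 92/91)
Σ b_i: (-3373/1344)·1 + 2951/4032·1 + 25/9·1 = 1 ✓
b·c: 2951/4032·8/13 + 25/9·1/56 = 1/2 ✓
b·c²: 2951/4032·64/169 + 25/9·1/3136 = 34007/122304 ≠ 1/3 ⇒ order 2.
b·Ac: 25/9·92/91 = 2300/819 ≠ 1/6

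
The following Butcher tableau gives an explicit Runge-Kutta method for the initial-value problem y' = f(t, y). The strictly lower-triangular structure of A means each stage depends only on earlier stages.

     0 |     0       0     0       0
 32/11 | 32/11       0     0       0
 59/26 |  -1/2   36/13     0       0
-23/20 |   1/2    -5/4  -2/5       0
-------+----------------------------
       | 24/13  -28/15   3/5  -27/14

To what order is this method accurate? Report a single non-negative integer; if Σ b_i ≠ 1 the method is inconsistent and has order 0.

0

b = (24/13, -28/15, 3/5, -27/14)
c = (0, 32/11, 59/26, -23/20)
Ac = (0, 0, 1152/143, -3249/715)
Σ b_i: 24/13·1 + (-28/15)·1 + 3/5·1 + (-27/14)·1 = -3683/2730 ≠ 1 ⇒ order 0.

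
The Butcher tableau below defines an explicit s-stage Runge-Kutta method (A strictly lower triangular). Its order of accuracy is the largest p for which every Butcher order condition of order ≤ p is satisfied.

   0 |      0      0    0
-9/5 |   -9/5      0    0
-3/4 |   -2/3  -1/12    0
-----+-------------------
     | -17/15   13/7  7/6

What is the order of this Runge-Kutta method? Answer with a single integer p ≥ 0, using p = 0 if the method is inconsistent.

b = (-17/15, 13/7, 7/6)
c = (0, -9/5, -3/4)
Ac = (0, 0, 3/20)
Σ b_i: (-17/15)·1 + 13/7·1 + 7/6·1 = 397/210 ≠ 1 ⇒ order 0.

0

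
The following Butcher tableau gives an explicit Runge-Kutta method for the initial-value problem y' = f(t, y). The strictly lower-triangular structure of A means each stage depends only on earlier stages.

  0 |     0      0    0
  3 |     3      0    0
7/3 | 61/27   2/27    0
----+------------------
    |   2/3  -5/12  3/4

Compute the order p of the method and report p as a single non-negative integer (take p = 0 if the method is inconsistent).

3

b = (2/3, -5/12, 3/4)
c = (0, 3, 7/3)
Ac = (0, 0, 2/9)
Σ b_i: 2/3·1 + (-5/12)·1 + 3/4·1 = 1 ✓
b·c: (-5/12)·3 + 3/4·7/3 = 1/2 ✓
b·c²: (-5/12)·9 + 3/4·49/9 = 1/3 ✓
b·Ac: 3/4·2/9 = 1/6 ✓; 3 stages ⇒ order 3.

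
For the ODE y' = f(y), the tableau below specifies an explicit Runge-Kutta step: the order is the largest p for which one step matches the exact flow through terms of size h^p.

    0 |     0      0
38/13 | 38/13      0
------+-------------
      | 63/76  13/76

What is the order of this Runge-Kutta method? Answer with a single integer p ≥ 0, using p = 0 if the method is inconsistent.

2

b = (63/76, 13/76)
c = (0, 38/13)
Σ b_i: 63/76·1 + 13/76·1 = 1 ✓
b·c: 13/76·38/13 = 1/2 ✓; 2 stages ⇒ order 2.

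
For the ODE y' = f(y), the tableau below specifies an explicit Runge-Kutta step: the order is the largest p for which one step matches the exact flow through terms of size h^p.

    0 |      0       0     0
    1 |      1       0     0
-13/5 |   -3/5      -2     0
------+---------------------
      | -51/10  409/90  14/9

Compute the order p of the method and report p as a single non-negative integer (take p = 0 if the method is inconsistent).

2

b = (-51/10, 409/90, 14/9)
c = (0, 1, -13/5)
Ac = (0, 0, -2)
Σ b_i: (-51/10)·1 + 409/90·1 + 14/9·1 = 1 ✓
b·c: 409/90·1 + 14/9·(-13/5) = 1/2 ✓
b·c²: 409/90·1 + 14/9·169/25 = 753/50 ≠ 1/3 ⇒ order 2.
b·Ac: 14/9·(-2) = -28/9 ≠ 1/6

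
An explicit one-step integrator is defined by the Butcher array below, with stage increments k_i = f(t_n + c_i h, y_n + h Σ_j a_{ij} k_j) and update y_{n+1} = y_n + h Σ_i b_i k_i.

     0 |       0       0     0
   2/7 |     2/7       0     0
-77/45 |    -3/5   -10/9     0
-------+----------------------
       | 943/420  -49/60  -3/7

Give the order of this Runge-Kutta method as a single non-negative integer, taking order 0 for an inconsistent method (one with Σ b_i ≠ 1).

b = (943/420, -49/60, -3/7)
c = (0, 2/7, -77/45)
Ac = (0, 0, -20/63)
Σ b_i: 943/420·1 + (-49/60)·1 + (-3/7)·1 = 1 ✓
b·c: (-49/60)·2/7 + (-3/7)·(-77/45) = 1/2 ✓
b·c²: (-49/60)·4/49 + (-3/7)·5929/2025 = -892/675 ≠ 1/3 ⇒ order 2.
b·Ac: (-3/7)·(-20/63) = 20/147 ≠ 1/6

2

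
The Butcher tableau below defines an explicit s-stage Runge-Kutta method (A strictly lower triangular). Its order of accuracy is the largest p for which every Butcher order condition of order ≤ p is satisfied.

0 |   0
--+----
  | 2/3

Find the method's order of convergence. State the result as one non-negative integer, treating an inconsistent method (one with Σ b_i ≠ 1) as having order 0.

b = (2/3)
c = (0)
Σ b_i: 2/3·1 = 2/3 ≠ 1 ⇒ order 0.

0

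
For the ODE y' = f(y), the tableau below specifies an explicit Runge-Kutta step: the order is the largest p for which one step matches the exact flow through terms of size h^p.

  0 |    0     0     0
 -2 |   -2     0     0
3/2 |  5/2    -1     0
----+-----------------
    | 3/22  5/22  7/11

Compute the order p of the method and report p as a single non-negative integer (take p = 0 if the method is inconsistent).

2

b = (3/22, 5/22, 7/11)
c = (0, -2, 3/2)
Ac = (0, 0, 2)
Σ b_i: 3/22·1 + 5/22·1 + 7/11·1 = 1 ✓
b·c: 5/22·(-2) + 7/11·3/2 = 1/2 ✓
b·c²: 5/22·4 + 7/11·9/4 = 103/44 ≠ 1/3 ⇒ order 2.
b·Ac: 7/11·2 = 14/11 ≠ 1/6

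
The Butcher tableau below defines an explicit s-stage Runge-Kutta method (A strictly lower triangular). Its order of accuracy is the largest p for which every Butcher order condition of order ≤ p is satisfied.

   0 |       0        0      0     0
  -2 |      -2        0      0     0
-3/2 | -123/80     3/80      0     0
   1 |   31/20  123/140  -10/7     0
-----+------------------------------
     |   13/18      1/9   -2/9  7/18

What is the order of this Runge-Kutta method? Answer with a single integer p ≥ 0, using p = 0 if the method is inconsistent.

4

b = (13/18, 1/9, -2/9, 7/18)
c = (0, -2, -3/2, 1)
Ac = (0, 0, -3/40, 27/70)
Σ b_i: 13/18·1 + 1/9·1 + (-2/9)·1 + 7/18·1 = 1 ✓
b·c: 1/9·(-2) + (-2/9)·(-3/2) + 7/18·1 = 1/2 ✓
b·c²: 1/9·4 + (-2/9)·9/4 + 7/18·1 = 1/3 ✓
b·Ac: (-2/9)·(-3/40) + 7/18·27/70 = 1/6 ✓
b·c³: 1/9·(-8) + (-2/9)·(-27/8) + 7/18·1 = 1/4 ✓
b·(c∘Ac): (-2/9)·9/80 + 7/18·27/70 = 1/8 ✓
b·Ac²: (-2/9)·3/20 + 7/18·3/10 = 1/12 ✓
b·A²c: 7/18·3/28 = 1/24 ✓; 4 stages ⇒ order 4.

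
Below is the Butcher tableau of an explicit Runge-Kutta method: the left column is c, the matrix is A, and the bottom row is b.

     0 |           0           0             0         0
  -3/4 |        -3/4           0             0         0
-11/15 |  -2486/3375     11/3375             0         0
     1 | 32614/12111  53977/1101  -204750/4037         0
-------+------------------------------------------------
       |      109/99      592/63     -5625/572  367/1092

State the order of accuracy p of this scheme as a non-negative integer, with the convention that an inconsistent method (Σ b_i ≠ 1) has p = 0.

4

b = (109/99, 592/63, -5625/572, 367/1092)
c = (0, -3/4, -11/15, 1)
Ac = (0, 0, -11/4500, 623/1468)
Σ b_i: 109/99·1 + 592/63·1 + (-5625/572)·1 + 367/1092·1 = 1 ✓
b·c: 592/63·(-3/4) + (-5625/572)·(-11/15) + 367/1092·1 = 1/2 ✓
b·c²: 592/63·9/16 + (-5625/572)·121/225 + 367/1092·1 = 1/3 ✓
b·Ac: (-5625/572)·(-11/4500) + 367/1092·623/1468 = 1/6 ✓
b·c³: 592/63·(-27/64) + (-5625/572)·(-1331/3375) + 367/1092·1 = 1/4 ✓
b·(c∘Ac): (-5625/572)·121/67500 + 367/1092·623/1468 = 1/8 ✓
b·Ac²: (-5625/572)·11/6000 + 367/1092·1771/5872 = 1/12 ✓
b·A²c: 367/1092·91/734 = 1/24 ✓; 4 stages ⇒ order 4.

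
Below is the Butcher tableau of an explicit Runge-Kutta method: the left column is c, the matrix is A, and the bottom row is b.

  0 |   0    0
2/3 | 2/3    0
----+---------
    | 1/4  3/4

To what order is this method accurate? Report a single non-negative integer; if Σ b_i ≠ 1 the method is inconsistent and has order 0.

b = (1/4, 3/4)
c = (0, 2/3)
Σ b_i: 1/4·1 + 3/4·1 = 1 ✓
b·c: 3/4·2/3 = 1/2 ✓; 2 stages ⇒ order 2.

2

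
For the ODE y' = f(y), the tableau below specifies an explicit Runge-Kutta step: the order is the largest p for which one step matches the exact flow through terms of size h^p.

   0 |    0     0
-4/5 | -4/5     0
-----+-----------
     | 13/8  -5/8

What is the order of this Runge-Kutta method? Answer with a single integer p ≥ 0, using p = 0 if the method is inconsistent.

2

b = (13/8, -5/8)
c = (0, -4/5)
Σ b_i: 13/8·1 + (-5/8)·1 = 1 ✓
b·c: (-5/8)·(-4/5) = 1/2 ✓; 2 stages ⇒ order 2.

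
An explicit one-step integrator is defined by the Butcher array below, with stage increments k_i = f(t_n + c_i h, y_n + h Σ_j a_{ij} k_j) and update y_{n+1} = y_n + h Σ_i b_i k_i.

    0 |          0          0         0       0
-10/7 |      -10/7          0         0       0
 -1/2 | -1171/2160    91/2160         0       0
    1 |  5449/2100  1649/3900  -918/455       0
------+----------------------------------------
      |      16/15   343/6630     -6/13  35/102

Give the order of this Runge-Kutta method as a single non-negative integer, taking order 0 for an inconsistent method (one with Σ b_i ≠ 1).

4

b = (16/15, 343/6630, -6/13, 35/102)
c = (0, -10/7, -1/2, 1)
Ac = (0, 0, -13/216, 17/42)
Σ b_i: 16/15·1 + 343/6630·1 + (-6/13)·1 + 35/102·1 = 1 ✓
b·c: 343/6630·(-10/7) + (-6/13)·(-1/2) + 35/102·1 = 1/2 ✓
b·c²: 343/6630·100/49 + (-6/13)·1/4 + 35/102·1 = 1/3 ✓
b·Ac: (-6/13)·(-13/216) + 35/102·17/42 = 1/6 ✓
b·c³: 343/6630·(-1000/343) + (-6/13)·(-1/8) + 35/102·1 = 1/4 ✓
b·(c∘Ac): (-6/13)·13/432 + 35/102·17/42 = 1/8 ✓
b·Ac²: (-6/13)·65/756 + 35/102·527/1470 = 1/12 ✓
b·A²c: 35/102·17/140 = 1/24 ✓; 4 stages ⇒ order 4.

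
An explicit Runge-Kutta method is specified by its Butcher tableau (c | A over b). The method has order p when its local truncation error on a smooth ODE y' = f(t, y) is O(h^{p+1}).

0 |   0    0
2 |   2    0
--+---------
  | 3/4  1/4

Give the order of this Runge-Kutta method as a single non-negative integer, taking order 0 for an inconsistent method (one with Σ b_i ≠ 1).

b = (3/4, 1/4)
c = (0, 2)
Σ b_i: 3/4·1 + 1/4·1 = 1 ✓
b·c: 1/4·2 = 1/2 ✓; 2 stages ⇒ order 2.

2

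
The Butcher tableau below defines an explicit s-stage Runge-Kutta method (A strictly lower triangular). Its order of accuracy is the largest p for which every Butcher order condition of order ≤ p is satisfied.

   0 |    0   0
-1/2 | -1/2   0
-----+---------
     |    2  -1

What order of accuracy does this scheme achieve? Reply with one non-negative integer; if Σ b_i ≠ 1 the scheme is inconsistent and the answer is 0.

2

b = (2, -1)
c = (0, -1/2)
Σ b_i: 2·1 + (-1)·1 = 1 ✓
b·c: (-1)·(-1/2) = 1/2 ✓; 2 stages ⇒ order 2.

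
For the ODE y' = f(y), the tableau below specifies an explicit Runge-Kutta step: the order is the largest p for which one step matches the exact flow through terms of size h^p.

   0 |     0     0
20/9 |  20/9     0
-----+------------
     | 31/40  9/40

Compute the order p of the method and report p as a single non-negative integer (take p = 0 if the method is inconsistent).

2

b = (31/40, 9/40)
c = (0, 20/9)
Σ b_i: 31/40·1 + 9/40·1 = 1 ✓
b·c: 9/40·20/9 = 1/2 ✓; 2 stages ⇒ order 2.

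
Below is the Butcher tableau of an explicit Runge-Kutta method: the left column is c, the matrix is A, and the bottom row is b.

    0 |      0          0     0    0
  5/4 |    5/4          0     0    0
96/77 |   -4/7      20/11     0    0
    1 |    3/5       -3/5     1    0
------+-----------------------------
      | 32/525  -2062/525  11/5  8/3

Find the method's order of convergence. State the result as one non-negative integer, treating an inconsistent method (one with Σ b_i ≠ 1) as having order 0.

b = (32/525, -2062/525, 11/5, 8/3)
c = (0, 5/4, 96/77, 1)
Ac = (0, 0, 25/11, 153/308)
Σ b_i: 32/525·1 + (-2062/525)·1 + 11/5·1 + 8/3·1 = 1 ✓
b·c: (-2062/525)·5/4 + 11/5·96/77 + 8/3·1 = 1/2 ✓
b·c²: (-2062/525)·25/16 + 11/5·9216/5929 + 8/3·1 = -3271/64680 ≠ 1/3 ⇒ order 2.
b·Ac: 11/5·25/11 + 8/3·153/308 = 487/77 ≠ 1/6

2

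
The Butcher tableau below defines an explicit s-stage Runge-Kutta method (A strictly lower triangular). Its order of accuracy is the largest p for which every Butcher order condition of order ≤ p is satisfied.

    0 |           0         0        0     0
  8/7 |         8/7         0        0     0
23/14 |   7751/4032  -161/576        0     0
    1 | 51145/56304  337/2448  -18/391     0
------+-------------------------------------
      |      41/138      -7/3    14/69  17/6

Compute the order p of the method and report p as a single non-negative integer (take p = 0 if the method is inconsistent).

4

b = (41/138, -7/3, 14/69, 17/6)
c = (0, 8/7, 23/14, 1)
Ac = (0, 0, -23/72, 25/306)
Σ b_i: 41/138·1 + (-7/3)·1 + 14/69·1 + 17/6·1 = 1 ✓
b·c: (-7/3)·8/7 + 14/69·23/14 + 17/6·1 = 1/2 ✓
b·c²: (-7/3)·64/49 + 14/69·529/196 + 17/6·1 = 1/3 ✓
b·Ac: 14/69·(-23/72) + 17/6·25/306 = 1/6 ✓
b·c³: (-7/3)·512/343 + 14/69·12167/2744 + 17/6·1 = 1/4 ✓
b·(c∘Ac): 14/69·(-529/1008) + 17/6·25/306 = 1/8 ✓
b·Ac²: 14/69·(-23/63) + 17/6·1/18 = 1/12 ✓
b·A²c: 17/6·1/68 = 1/24 ✓; 4 stages ⇒ order 4.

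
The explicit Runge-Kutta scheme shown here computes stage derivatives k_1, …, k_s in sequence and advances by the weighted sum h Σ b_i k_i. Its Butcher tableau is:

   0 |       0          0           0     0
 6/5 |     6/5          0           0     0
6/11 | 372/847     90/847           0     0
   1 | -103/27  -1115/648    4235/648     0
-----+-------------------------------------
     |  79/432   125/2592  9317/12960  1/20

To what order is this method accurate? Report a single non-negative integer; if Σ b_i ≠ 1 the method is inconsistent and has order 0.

4

b = (79/432, 125/2592, 9317/12960, 1/20)
c = (0, 6/5, 6/11, 1)
Ac = (0, 0, 108/847, 3/2)
Σ b_i: 79/432·1 + 125/2592·1 + 9317/12960·1 + 1/20·1 = 1 ✓
b·c: 125/2592·6/5 + 9317/12960·6/11 + 1/20·1 = 1/2 ✓
b·c²: 125/2592·36/25 + 9317/12960·36/121 + 1/20·1 = 1/3 ✓
b·Ac: 9317/12960·108/847 + 1/20·3/2 = 1/6 ✓
b·c³: 125/2592·216/125 + 9317/12960·216/1331 + 1/20·1 = 1/4 ✓
b·(c∘Ac): 9317/12960·648/9317 + 1/20·3/2 = 1/8 ✓
b·Ac²: 9317/12960·648/4235 + 1/20·(-8/15) = 1/12 ✓
b·A²c: 1/20·5/6 = 1/24 ✓; 4 stages ⇒ order 4.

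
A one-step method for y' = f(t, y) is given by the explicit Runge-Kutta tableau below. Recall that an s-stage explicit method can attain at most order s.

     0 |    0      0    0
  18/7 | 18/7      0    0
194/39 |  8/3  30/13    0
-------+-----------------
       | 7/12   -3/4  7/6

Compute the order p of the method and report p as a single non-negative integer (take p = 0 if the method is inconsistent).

b = (7/12, -3/4, 7/6)
c = (0, 18/7, 194/39)
Ac = (0, 0, 540/91)
Σ b_i: 7/12·1 + (-3/4)·1 + 7/6·1 = 1 ✓
b·c: (-3/4)·18/7 + 7/6·194/39 = 6347/1638 ≠ 1/2 ⇒ order 1.

1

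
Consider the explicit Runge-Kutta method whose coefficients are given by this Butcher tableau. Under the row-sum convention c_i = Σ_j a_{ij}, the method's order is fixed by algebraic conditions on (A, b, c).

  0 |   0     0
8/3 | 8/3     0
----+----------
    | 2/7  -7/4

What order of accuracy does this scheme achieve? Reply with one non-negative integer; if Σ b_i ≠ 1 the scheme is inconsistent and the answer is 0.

0

b = (2/7, -7/4)
c = (0, 8/3)
Σ b_i: 2/7·1 + (-7/4)·1 = -41/28 ≠ 1 ⇒ order 0.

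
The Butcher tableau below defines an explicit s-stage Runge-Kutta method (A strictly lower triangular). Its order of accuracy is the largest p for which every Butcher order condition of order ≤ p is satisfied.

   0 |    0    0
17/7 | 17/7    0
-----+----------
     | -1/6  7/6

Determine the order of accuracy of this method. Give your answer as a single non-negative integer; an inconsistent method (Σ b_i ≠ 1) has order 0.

1

b = (-1/6, 7/6)
c = (0, 17/7)
Σ b_i: (-1/6)·1 + 7/6·1 = 1 ✓
b·c: 7/6·17/7 = 17/6 ≠ 1/2 ⇒ order 1.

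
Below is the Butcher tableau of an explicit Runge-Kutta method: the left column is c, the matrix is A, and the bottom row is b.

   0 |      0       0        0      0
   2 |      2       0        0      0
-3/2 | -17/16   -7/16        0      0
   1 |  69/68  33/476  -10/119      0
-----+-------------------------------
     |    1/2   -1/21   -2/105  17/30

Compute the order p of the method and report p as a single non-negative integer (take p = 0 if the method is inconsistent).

b = (1/2, -1/21, -2/105, 17/30)
c = (0, 2, -3/2, 1)
Ac = (0, 0, -7/8, 9/34)
Σ b_i: 1/2·1 + (-1/21)·1 + (-2/105)·1 + 17/30·1 = 1 ✓
b·c: (-1/21)·2 + (-2/105)·(-3/2) + 17/30·1 = 1/2 ✓
b·c²: (-1/21)·4 + (-2/105)·9/4 + 17/30·1 = 1/3 ✓
b·Ac: (-2/105)·(-7/8) + 17/30·9/34 = 1/6 ✓
b·c³: (-1/21)·8 + (-2/105)·(-27/8) + 17/30·1 = 1/4 ✓
b·(c∘Ac): (-2/105)·21/16 + 17/30·9/34 = 1/8 ✓
b·Ac²: (-2/105)·(-7/4) + 17/30·3/34 = 1/12 ✓
b·A²c: 17/30·5/68 = 1/24 ✓; 4 stages ⇒ order 4.

4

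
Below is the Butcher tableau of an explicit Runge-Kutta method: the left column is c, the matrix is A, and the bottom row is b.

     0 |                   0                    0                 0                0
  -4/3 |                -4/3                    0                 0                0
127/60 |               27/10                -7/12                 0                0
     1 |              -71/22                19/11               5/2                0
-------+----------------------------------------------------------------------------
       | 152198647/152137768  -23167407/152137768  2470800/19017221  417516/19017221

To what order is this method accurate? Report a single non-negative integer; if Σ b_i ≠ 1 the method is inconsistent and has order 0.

b = (152198647/152137768, -23167407/152137768, 2470800/19017221, 417516/19017221)
c = (0, -4/3, 127/60, 1)
Ac = (0, 0, 7/9, 263/88)
Σ b_i: 152198647/152137768·1 + (-23167407/152137768)·1 + 2470800/19017221·1 + 417516/19017221·1 = 1 ✓
b·c: (-23167407/152137768)·(-4/3) + 2470800/19017221·127/60 + 417516/19017221·1 = 1/2 ✓
b·c²: (-23167407/152137768)·16/9 + 2470800/19017221·16129/3600 + 417516/19017221·1 = 1/3 ✓
b·Ac: 2470800/19017221·7/9 + 417516/19017221·263/88 = 1/6 ✓
b·c³: (-23167407/152137768)·(-64/27) + 2470800/19017221·2048383/216000 + 417516/19017221·1 = 5528368517/3423099780 ≠ 1/4 ⇒ order 3.
b·(c∘Ac): 2470800/19017221·889/540 + 417516/19017221·263/88 = 95678503/342309978 ≠ 1/8
b·Ac²: 2470800/19017221·(-28/27) + 417516/19017221·75353/5280 = 1222641851/6846199560 ≠ 1/12
b·A²c: 417516/19017221·35/18 = 2435510/57051663 ≠ 1/24

3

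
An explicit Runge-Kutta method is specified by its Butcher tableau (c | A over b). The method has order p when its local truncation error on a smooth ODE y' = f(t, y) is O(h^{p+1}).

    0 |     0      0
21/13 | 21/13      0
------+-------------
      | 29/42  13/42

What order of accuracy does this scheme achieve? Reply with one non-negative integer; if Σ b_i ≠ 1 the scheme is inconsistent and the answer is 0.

b = (29/42, 13/42)
c = (0, 21/13)
Σ b_i: 29/42·1 + 13/42·1 = 1 ✓
b·c: 13/42·21/13 = 1/2 ✓; 2 stages ⇒ order 2.

2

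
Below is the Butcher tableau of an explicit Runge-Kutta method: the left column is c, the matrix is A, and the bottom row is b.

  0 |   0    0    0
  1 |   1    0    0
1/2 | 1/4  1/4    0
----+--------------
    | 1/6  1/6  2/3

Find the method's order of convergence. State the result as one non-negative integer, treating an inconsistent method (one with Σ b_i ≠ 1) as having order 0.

b = (1/6, 1/6, 2/3)
c = (0, 1, 1/2)
Ac = (0, 0, 1/4)
Σ b_i: 1/6·1 + 1/6·1 + 2/3·1 = 1 ✓
b·c: 1/6·1 + 2/3·1/2 = 1/2 ✓
b·c²: 1/6·1 + 2/3·1/4 = 1/3 ✓
b·Ac: 2/3·1/4 = 1/6 ✓; 3 stages ⇒ order 3.

3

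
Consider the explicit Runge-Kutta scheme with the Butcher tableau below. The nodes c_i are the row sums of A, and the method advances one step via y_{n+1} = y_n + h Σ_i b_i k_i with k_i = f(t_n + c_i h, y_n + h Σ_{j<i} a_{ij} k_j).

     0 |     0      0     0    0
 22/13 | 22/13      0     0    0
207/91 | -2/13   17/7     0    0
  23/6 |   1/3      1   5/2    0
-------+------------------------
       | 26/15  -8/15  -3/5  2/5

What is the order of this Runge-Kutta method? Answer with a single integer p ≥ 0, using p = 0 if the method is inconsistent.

b = (26/15, -8/15, -3/5, 2/5)
c = (0, 22/13, 207/91, 23/6)
Ac = (0, 0, 374/91, 1343/182)
Σ b_i: 26/15·1 + (-8/15)·1 + (-3/5)·1 + 2/5·1 = 1 ✓
b·c: (-8/15)·22/13 + (-3/5)·207/91 + 2/5·23/6 = -334/455 ≠ 1/2 ⇒ order 1.

1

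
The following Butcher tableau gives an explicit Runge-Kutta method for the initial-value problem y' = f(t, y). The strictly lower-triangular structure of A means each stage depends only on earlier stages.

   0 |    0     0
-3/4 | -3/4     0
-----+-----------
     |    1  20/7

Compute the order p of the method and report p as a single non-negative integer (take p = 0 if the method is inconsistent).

0

b = (1, 20/7)
c = (0, -3/4)
Σ b_i: 1·1 + 20/7·1 = 27/7 ≠ 1 ⇒ order 0.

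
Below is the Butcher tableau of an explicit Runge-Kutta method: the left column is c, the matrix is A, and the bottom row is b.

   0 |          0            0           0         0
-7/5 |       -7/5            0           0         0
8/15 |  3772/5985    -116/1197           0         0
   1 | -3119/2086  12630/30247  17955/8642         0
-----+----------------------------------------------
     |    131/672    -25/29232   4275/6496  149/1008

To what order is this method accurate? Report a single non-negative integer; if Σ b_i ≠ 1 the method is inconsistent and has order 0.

b = (131/672, -25/29232, 4275/6496, 149/1008)
c = (0, -7/5, 8/15, 1)
Ac = (0, 0, 116/855, 78/149)
Σ b_i: 131/672·1 + (-25/29232)·1 + 4275/6496·1 + 149/1008·1 = 1 ✓
b·c: (-25/29232)·(-7/5) + 4275/6496·8/15 + 149/1008·1 = 1/2 ✓
b·c²: (-25/29232)·49/25 + 4275/6496·64/225 + 149/1008·1 = 1/3 ✓
b·Ac: 4275/6496·116/855 + 149/1008·78/149 = 1/6 ✓
b·c³: (-25/29232)·(-343/125) + 4275/6496·512/3375 + 149/1008·1 = 1/4 ✓
b·(c∘Ac): 4275/6496·928/12825 + 149/1008·78/149 = 1/8 ✓
b·Ac²: 4275/6496·(-812/4275) + 149/1008·210/149 = 1/12 ✓
b·A²c: 149/1008·42/149 = 1/24 ✓; 4 stages ⇒ order 4.

4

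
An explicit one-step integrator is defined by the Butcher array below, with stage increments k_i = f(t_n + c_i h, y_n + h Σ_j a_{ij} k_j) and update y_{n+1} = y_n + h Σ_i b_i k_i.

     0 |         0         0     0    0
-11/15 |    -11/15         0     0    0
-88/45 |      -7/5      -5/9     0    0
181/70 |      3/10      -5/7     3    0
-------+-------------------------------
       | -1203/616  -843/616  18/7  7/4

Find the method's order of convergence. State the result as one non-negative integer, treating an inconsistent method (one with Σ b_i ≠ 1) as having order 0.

b = (-1203/616, -843/616, 18/7, 7/4)
c = (0, -11/15, -88/45, 181/70)
Ac = (0, 0, 11/27, -187/35)
Σ b_i: (-1203/616)·1 + (-843/616)·1 + 18/7·1 + 7/4·1 = 1 ✓
b·c: (-843/616)·(-11/15) + 18/7·(-88/45) + 7/4·181/70 = 1/2 ✓
b·c²: (-843/616)·121/225 + 18/7·7744/2025 + 7/4·32761/4900 = 74873/3600 ≠ 1/3 ⇒ order 2.
b·Ac: 18/7·11/27 + 7/4·(-187/35) = -3487/420 ≠ 1/6

2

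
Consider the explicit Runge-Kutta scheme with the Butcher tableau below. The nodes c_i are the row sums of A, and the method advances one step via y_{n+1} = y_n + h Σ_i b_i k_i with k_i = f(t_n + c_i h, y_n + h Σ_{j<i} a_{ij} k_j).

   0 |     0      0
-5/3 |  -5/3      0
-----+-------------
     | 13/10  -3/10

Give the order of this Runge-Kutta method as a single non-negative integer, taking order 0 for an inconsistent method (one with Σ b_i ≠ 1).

2

b = (13/10, -3/10)
c = (0, -5/3)
Σ b_i: 13/10·1 + (-3/10)·1 = 1 ✓
b·c: (-3/10)·(-5/3) = 1/2 ✓; 2 stages ⇒ order 2.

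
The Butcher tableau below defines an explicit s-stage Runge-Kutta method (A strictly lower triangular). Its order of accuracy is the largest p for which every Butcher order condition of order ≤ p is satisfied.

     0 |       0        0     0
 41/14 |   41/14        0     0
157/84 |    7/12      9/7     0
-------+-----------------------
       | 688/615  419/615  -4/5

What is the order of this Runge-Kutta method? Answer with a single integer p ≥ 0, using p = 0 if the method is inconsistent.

2

b = (688/615, 419/615, -4/5)
c = (0, 41/14, 157/84)
Ac = (0, 0, 369/98)
Σ b_i: 688/615·1 + 419/615·1 + (-4/5)·1 = 1 ✓
b·c: 419/615·41/14 + (-4/5)·157/84 = 1/2 ✓
b·c²: 419/615·1681/196 + (-4/5)·24649/7056 = 6722/2205 ≠ 1/3 ⇒ order 2.
b·Ac: (-4/5)·369/98 = -738/245 ≠ 1/6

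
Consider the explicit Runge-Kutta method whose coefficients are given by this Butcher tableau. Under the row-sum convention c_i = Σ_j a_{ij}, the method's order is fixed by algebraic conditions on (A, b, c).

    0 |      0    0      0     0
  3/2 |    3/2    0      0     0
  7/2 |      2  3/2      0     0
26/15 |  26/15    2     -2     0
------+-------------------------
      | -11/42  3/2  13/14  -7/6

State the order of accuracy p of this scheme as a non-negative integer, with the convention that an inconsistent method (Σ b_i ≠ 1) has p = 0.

1

b = (-11/42, 3/2, 13/14, -7/6)
c = (0, 3/2, 7/2, 26/15)
Ac = (0, 0, 9/4, -4)
Σ b_i: (-11/42)·1 + 3/2·1 + 13/14·1 + (-7/6)·1 = 1 ✓
b·c: 3/2·3/2 + 13/14·7/2 + (-7/6)·26/15 = 313/90 ≠ 1/2 ⇒ order 1.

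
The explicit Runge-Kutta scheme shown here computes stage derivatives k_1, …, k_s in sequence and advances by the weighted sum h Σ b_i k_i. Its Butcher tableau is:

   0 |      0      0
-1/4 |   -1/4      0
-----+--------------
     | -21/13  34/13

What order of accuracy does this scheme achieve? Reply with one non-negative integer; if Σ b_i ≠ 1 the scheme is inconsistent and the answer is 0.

b = (-21/13, 34/13)
c = (0, -1/4)
Σ b_i: (-21/13)·1 + 34/13·1 = 1 ✓
b·c: 34/13·(-1/4) = -17/26 ≠ 1/2 ⇒ order 1.

1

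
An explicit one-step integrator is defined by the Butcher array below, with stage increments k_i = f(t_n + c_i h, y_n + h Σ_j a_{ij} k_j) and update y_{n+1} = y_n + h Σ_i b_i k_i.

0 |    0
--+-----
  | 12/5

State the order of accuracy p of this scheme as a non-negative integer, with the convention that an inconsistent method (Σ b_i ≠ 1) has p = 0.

b = (12/5)
c = (0)
Σ b_i: 12/5·1 = 12/5 ≠ 1 ⇒ order 0.

0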